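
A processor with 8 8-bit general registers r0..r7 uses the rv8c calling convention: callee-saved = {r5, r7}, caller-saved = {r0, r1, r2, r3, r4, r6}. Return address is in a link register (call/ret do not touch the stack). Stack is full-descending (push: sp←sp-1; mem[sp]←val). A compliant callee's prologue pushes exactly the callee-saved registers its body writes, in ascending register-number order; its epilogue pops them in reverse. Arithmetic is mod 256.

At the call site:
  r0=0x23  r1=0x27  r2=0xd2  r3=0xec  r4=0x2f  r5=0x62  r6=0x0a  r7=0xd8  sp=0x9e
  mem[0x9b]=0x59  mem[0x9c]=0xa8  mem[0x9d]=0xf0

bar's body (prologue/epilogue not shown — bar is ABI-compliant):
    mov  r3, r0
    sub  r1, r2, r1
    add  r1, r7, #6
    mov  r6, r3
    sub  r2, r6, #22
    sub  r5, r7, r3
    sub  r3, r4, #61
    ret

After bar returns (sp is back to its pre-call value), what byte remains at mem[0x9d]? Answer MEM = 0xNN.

prologue: push r5 → mem[0x9d]=0x62, sp=0x9d
body[0] mov  r3, r0 → r3=0x23
body[1] sub  r1, r2, r1 → r1=0xab
body[2] add  r1, r7, #6 → r1=0xde
body[3] mov  r6, r3 → r6=0x23
body[4] sub  r2, r6, #22 → r2=0x0d
body[5] sub  r5, r7, r3 → r5=0xb5
body[6] sub  r3, r4, #61 → r3=0xf2
epilogue: pop r5=0x62, sp=0x9e
prologue pushed ['r5'] at ['0x9d']

MEM = 0x62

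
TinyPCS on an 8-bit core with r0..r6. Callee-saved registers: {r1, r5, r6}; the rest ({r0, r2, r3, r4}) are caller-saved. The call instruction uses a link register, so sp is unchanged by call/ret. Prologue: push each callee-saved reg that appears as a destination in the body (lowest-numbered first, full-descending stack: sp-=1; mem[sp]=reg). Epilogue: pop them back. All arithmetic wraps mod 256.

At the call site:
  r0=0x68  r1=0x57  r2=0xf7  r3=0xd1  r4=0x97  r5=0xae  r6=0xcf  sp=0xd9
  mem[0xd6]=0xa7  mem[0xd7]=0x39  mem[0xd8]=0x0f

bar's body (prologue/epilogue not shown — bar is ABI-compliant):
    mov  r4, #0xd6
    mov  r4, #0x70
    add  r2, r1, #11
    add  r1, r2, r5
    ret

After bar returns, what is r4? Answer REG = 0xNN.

REG = 0x70

prologue: push r1 -> mem[0xd8]=0x57, sp=0xd8
body[0] mov  r4, #0xd6 -> r4=0xd6
body[1] mov  r4, #0x70 -> r4=0x70
body[2] add  r2, r1, #11 -> r2=0x62
body[3] add  r1, r2, r5 -> r1=0x10
epilogue: pop r1=0x57, sp=0xd9
r4 is caller-saved -> body value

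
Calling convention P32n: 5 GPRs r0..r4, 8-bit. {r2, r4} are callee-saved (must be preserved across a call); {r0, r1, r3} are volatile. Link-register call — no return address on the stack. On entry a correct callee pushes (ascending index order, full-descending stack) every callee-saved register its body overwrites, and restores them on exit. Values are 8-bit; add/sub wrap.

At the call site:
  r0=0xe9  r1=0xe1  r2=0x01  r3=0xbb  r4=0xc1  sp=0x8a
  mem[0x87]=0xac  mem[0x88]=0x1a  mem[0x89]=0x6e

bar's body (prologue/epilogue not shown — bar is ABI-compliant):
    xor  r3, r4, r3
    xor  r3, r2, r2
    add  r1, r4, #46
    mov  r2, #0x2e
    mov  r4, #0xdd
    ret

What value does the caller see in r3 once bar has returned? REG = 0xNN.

REG = 0x00

prologue: push r2 → mem[0x89]=0x01, sp=0x89
prologue: push r4 → mem[0x88]=0xc1, sp=0x88
body[0] xor  r3, r4, r3 → r3=0x7a
body[1] xor  r3, r2, r2 → r3=0x00
body[2] add  r1, r4, #46 → r1=0xef
body[3] mov  r2, #0x2e → r2=0x2e
body[4] mov  r4, #0xdd → r4=0xdd
epilogue: pop r4=0xc1, sp=0x89
epilogue: pop r2=0x01, sp=0x8a
r3 is caller-saved → body value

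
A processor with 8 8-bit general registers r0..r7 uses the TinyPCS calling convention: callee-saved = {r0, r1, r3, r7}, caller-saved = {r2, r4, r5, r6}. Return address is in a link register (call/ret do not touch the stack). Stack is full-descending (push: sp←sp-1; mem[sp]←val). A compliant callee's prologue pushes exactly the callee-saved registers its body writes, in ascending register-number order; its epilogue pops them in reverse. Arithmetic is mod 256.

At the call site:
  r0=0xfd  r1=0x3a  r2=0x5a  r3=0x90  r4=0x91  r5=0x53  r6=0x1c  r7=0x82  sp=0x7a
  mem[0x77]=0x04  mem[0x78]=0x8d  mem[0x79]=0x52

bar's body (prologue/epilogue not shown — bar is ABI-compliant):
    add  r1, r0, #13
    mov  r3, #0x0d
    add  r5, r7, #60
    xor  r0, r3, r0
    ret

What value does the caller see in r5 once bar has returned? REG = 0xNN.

REG = 0xbe

prologue: push r0 -> mem[0x79]=0xfd, sp=0x79
prologue: push r1 -> mem[0x78]=0x3a, sp=0x78
prologue: push r3 -> mem[0x77]=0x90, sp=0x77
body[0] add  r1, r0, #13 -> r1=0x0a
body[1] mov  r3, #0x0d -> r3=0x0d
body[2] add  r5, r7, #60 -> r5=0xbe
body[3] xor  r0, r3, r0 -> r0=0xf0
epilogue: pop r3=0x90, sp=0x78
epilogue: pop r1=0x3a, sp=0x79
epilogue: pop r0=0xfd, sp=0x7a
r5 is caller-saved -> body value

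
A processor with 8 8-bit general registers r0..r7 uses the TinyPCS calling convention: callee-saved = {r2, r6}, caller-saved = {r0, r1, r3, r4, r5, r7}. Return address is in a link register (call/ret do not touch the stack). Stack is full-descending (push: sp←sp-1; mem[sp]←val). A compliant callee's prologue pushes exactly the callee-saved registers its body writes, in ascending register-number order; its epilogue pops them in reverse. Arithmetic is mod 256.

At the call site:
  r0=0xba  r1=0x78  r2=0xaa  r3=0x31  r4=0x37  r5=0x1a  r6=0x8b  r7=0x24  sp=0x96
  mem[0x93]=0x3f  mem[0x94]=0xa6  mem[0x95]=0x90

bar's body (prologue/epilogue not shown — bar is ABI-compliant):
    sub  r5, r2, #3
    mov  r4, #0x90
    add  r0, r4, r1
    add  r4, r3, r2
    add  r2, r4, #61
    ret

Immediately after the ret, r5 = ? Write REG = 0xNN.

prologue: push r2 → mem[0x95]=0xaa, sp=0x95
body[0] sub  r5, r2, #3 → r5=0xa7
body[1] mov  r4, #0x90 → r4=0x90
body[2] add  r0, r4, r1 → r0=0x08
body[3] add  r4, r3, r2 → r4=0xdb
body[4] add  r2, r4, #61 → r2=0x18
epilogue: pop r2=0xaa, sp=0x96
r5 is caller-saved → body value

REG = 0xa7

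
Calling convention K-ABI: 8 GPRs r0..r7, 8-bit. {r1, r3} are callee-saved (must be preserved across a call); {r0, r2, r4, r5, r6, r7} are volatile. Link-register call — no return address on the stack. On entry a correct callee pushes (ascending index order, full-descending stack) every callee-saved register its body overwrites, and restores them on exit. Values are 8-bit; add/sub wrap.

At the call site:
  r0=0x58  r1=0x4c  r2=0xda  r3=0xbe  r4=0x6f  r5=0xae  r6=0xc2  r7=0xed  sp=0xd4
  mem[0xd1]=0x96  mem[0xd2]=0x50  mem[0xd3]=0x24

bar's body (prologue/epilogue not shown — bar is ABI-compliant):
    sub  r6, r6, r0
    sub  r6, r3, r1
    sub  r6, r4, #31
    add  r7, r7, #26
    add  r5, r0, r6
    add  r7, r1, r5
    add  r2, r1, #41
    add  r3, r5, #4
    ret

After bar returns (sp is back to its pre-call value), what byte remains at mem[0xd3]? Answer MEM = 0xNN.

prologue: push r3 -> mem[0xd3]=0xbe, sp=0xd3
body[0] sub  r6, r6, r0 -> r6=0x6a
body[1] sub  r6, r3, r1 -> r6=0x72
body[2] sub  r6, r4, #31 -> r6=0x50
body[3] add  r7, r7, #26 -> r7=0x07
body[4] add  r5, r0, r6 -> r5=0xa8
body[5] add  r7, r1, r5 -> r7=0xf4
body[6] add  r2, r1, #41 -> r2=0x75
body[7] add  r3, r5, #4 -> r3=0xac
epilogue: pop r3=0xbe, sp=0xd4
prologue pushed ['r3'] at ['0xd3']

MEM = 0xbe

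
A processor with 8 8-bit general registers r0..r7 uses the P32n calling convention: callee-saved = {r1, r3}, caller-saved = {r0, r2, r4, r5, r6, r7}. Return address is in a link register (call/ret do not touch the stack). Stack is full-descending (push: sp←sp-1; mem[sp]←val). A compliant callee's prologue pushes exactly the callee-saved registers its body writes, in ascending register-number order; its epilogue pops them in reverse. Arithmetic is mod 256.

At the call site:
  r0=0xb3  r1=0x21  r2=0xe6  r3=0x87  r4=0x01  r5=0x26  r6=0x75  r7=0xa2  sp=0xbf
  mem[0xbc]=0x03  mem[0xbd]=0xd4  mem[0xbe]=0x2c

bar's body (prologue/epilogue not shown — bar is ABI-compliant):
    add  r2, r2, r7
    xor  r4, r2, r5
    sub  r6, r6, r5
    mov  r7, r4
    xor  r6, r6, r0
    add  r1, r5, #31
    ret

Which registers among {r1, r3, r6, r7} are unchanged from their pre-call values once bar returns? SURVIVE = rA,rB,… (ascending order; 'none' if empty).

prologue: push r1 → mem[0xbe]=0x21, sp=0xbe
body[0] add  r2, r2, r7 → r2=0x88
body[1] xor  r4, r2, r5 → r4=0xae
body[2] sub  r6, r6, r5 → r6=0x4f
body[3] mov  r7, r4 → r7=0xae
body[4] xor  r6, r6, r0 → r6=0xfc
body[5] add  r1, r5, #31 → r1=0x45
epilogue: pop r1=0x21, sp=0xbf
r1: callee-saved, written=True
r3: callee-saved, written=False
r6: caller-saved, written=True
r7: caller-saved, written=True

SURVIVE = r1,r3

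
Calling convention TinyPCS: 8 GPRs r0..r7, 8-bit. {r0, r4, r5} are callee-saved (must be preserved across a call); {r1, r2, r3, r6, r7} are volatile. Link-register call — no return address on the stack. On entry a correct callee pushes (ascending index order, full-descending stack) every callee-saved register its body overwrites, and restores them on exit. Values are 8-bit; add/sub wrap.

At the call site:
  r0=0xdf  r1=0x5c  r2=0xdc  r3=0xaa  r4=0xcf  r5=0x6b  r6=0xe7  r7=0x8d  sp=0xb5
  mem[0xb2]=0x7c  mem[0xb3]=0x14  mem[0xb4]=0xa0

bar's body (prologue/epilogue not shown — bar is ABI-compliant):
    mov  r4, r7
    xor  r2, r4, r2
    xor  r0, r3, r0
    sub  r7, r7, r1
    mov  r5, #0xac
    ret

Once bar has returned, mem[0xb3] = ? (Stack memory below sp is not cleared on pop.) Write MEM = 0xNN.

MEM = 0xcf

prologue: push r0 → mem[0xb4]=0xdf, sp=0xb4
prologue: push r4 → mem[0xb3]=0xcf, sp=0xb3
prologue: push r5 → mem[0xb2]=0x6b, sp=0xb2
body[0] mov  r4, r7 → r4=0x8d
body[1] xor  r2, r4, r2 → r2=0x51
body[2] xor  r0, r3, r0 → r0=0x75
body[3] sub  r7, r7, r1 → r7=0x31
body[4] mov  r5, #0xac → r5=0xac
epilogue: pop r5=0x6b, sp=0xb3
epilogue: pop r4=0xcf, sp=0xb4
epilogue: pop r0=0xdf, sp=0xb5
prologue pushed ['r0', 'r4', 'r5'] at ['0xb4', '0xb3', '0xb2']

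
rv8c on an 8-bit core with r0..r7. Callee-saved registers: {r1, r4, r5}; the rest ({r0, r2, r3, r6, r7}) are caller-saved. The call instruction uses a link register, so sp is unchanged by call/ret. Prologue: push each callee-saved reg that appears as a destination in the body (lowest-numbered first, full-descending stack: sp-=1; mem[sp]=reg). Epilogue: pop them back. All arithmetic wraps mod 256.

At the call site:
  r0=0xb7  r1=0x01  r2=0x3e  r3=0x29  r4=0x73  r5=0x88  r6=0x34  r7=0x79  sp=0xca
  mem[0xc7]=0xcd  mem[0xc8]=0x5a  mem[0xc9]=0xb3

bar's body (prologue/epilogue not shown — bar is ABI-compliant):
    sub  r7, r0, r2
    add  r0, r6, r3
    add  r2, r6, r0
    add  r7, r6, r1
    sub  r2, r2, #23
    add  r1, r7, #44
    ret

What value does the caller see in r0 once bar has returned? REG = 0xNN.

prologue: push r1 → mem[0xc9]=0x01, sp=0xc9
body[0] sub  r7, r0, r2 → r7=0x79
body[1] add  r0, r6, r3 → r0=0x5d
body[2] add  r2, r6, r0 → r2=0x91
body[3] add  r7, r6, r1 → r7=0x35
body[4] sub  r2, r2, #23 → r2=0x7a
body[5] add  r1, r7, #44 → r1=0x61
epilogue: pop r1=0x01, sp=0xca
r0 is caller-saved → body value

REG = 0x5d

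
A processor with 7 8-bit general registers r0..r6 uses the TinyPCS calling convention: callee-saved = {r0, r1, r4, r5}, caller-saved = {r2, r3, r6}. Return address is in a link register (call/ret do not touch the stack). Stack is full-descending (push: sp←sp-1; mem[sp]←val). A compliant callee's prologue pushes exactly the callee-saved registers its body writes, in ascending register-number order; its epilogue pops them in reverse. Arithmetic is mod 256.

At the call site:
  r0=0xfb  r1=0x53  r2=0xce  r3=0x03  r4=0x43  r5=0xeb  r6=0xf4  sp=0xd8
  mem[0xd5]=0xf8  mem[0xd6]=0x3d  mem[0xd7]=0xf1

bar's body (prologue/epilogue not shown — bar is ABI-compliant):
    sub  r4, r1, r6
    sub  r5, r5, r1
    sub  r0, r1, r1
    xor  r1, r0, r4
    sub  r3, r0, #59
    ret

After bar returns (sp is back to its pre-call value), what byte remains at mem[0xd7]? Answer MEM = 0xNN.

prologue: push r0 -> mem[0xd7]=0xfb, sp=0xd7
prologue: push r1 -> mem[0xd6]=0x53, sp=0xd6
prologue: push r4 -> mem[0xd5]=0x43, sp=0xd5
prologue: push r5 -> mem[0xd4]=0xeb, sp=0xd4
body[0] sub  r4, r1, r6 -> r4=0x5f
body[1] sub  r5, r5, r1 -> r5=0x98
body[2] sub  r0, r1, r1 -> r0=0x00
body[3] xor  r1, r0, r4 -> r1=0x5f
body[4] sub  r3, r0, #59 -> r3=0xc5
epilogue: pop r5=0xeb, sp=0xd5
epilogue: pop r4=0x43, sp=0xd6
epilogue: pop r1=0x53, sp=0xd7
epilogue: pop r0=0xfb, sp=0xd8
prologue pushed ['r0', 'r1', 'r4', 'r5'] at ['0xd7', '0xd6', '0xd5', '0xd4']

MEM = 0xfb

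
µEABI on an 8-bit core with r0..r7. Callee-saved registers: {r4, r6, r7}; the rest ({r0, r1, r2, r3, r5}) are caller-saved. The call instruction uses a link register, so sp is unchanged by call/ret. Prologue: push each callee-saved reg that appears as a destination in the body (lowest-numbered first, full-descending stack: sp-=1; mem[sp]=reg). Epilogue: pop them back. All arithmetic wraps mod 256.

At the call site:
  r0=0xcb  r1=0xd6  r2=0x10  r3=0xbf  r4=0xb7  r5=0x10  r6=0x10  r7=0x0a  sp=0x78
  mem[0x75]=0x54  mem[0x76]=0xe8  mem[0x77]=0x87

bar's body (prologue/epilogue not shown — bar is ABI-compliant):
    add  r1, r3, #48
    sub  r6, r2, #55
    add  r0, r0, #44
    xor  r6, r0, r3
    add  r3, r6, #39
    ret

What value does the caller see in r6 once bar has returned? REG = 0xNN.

prologue: push r6 -> mem[0x77]=0x10, sp=0x77
body[0] add  r1, r3, #48 -> r1=0xef
body[1] sub  r6, r2, #55 -> r6=0xd9
body[2] add  r0, r0, #44 -> r0=0xf7
body[3] xor  r6, r0, r3 -> r6=0x48
body[4] add  r3, r6, #39 -> r3=0x6f
epilogue: pop r6=0x10, sp=0x78
r6 is callee-saved -> restored

REG = 0x10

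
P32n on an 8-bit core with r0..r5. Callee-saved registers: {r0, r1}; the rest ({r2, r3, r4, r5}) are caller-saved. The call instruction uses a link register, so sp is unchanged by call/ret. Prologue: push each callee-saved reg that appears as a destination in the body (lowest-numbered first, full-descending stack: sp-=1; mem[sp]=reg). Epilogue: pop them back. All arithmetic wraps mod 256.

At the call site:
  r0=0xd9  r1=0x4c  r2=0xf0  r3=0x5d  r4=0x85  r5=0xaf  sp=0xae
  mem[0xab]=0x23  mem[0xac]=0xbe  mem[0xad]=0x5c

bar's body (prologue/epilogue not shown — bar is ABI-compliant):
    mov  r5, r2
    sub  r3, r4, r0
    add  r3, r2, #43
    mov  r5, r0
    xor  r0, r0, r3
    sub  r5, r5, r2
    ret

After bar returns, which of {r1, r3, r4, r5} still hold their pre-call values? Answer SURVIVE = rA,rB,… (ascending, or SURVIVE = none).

SURVIVE = r1,r4

prologue: push r0 → mem[0xad]=0xd9, sp=0xad
body[0] mov  r5, r2 → r5=0xf0
body[1] sub  r3, r4, r0 → r3=0xac
body[2] add  r3, r2, #43 → r3=0x1b
body[3] mov  r5, r0 → r5=0xd9
body[4] xor  r0, r0, r3 → r0=0xc2
body[5] sub  r5, r5, r2 → r5=0xe9
epilogue: pop r0=0xd9, sp=0xae
r1: callee-saved, written=False
r3: caller-saved, written=True
r4: caller-saved, written=False
r5: caller-saved, written=True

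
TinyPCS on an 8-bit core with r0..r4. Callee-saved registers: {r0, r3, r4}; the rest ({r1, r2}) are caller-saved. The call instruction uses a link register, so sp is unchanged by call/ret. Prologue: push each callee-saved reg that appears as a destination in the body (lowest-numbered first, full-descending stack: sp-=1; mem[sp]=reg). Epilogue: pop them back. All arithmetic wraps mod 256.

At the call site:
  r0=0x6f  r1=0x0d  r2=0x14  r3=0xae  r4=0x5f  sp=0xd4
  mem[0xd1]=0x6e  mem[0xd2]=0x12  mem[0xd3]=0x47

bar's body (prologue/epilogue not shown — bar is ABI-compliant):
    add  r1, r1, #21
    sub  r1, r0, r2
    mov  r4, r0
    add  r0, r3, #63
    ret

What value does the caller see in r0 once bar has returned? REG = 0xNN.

REG = 0x6f

prologue: push r0 → mem[0xd3]=0x6f, sp=0xd3
prologue: push r4 → mem[0xd2]=0x5f, sp=0xd2
body[0] add  r1, r1, #21 → r1=0x22
body[1] sub  r1, r0, r2 → r1=0x5b
body[2] mov  r4, r0 → r4=0x6f
body[3] add  r0, r3, #63 → r0=0xed
epilogue: pop r4=0x5f, sp=0xd3
epilogue: pop r0=0x6f, sp=0xd4
r0 is callee-saved → restored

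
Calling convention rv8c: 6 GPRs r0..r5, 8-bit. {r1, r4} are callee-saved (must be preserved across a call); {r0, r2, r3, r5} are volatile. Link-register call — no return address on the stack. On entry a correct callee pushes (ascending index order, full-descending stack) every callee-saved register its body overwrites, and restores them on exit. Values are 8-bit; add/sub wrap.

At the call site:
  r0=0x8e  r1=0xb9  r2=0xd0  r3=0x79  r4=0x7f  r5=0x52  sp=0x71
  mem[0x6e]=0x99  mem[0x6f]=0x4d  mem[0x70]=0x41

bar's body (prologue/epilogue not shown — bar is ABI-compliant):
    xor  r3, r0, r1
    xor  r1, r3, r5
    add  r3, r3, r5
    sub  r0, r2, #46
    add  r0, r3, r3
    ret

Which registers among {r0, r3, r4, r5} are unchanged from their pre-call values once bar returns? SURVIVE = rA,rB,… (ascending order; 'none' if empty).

prologue: push r1 → mem[0x70]=0xb9, sp=0x70
body[0] xor  r3, r0, r1 → r3=0x37
body[1] xor  r1, r3, r5 → r1=0x65
body[2] add  r3, r3, r5 → r3=0x89
body[3] sub  r0, r2, #46 → r0=0xa2
body[4] add  r0, r3, r3 → r0=0x12
epilogue: pop r1=0xb9, sp=0x71
r0: caller-saved, written=True
r3: caller-saved, written=True
r4: callee-saved, written=False
r5: caller-saved, written=False

SURVIVE = r4,r5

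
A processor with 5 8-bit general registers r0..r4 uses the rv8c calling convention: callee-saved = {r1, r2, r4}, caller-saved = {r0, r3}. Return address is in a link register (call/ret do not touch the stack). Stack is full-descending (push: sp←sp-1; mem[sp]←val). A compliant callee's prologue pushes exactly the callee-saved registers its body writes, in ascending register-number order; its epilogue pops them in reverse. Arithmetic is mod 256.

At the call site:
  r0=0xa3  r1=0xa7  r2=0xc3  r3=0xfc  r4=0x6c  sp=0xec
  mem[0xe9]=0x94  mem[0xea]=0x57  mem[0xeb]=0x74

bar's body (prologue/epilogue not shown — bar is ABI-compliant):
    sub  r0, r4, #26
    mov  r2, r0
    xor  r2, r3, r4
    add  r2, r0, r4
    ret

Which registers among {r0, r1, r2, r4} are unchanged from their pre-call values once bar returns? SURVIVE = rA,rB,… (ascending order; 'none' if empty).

prologue: push r2 → mem[0xeb]=0xc3, sp=0xeb
body[0] sub  r0, r4, #26 → r0=0x52
body[1] mov  r2, r0 → r2=0x52
body[2] xor  r2, r3, r4 → r2=0x90
body[3] add  r2, r0, r4 → r2=0xbe
epilogue: pop r2=0xc3, sp=0xec
r0: caller-saved, written=True
r1: callee-saved, written=False
r2: callee-saved, written=True
r4: callee-saved, written=False

SURVIVE = r1,r2,r4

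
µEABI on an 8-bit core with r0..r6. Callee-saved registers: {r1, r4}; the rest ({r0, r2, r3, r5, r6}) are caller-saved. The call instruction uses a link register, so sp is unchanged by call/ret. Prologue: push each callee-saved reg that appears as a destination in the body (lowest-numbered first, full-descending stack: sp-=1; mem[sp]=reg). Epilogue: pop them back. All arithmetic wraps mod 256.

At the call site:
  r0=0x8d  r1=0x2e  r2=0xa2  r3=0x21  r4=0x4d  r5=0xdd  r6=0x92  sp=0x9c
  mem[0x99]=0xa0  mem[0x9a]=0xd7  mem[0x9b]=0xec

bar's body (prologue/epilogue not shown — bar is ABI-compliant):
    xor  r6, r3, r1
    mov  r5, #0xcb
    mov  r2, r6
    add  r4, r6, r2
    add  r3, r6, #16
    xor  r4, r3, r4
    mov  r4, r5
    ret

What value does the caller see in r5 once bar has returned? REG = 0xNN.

REG = 0xcb

prologue: push r4 → mem[0x9b]=0x4d, sp=0x9b
body[0] xor  r6, r3, r1 → r6=0x0f
body[1] mov  r5, #0xcb → r5=0xcb
body[2] mov  r2, r6 → r2=0x0f
body[3] add  r4, r6, r2 → r4=0x1e
body[4] add  r3, r6, #16 → r3=0x1f
body[5] xor  r4, r3, r4 → r4=0x01
body[6] mov  r4, r5 → r4=0xcb
epilogue: pop r4=0x4d, sp=0x9c
r5 is caller-saved → body value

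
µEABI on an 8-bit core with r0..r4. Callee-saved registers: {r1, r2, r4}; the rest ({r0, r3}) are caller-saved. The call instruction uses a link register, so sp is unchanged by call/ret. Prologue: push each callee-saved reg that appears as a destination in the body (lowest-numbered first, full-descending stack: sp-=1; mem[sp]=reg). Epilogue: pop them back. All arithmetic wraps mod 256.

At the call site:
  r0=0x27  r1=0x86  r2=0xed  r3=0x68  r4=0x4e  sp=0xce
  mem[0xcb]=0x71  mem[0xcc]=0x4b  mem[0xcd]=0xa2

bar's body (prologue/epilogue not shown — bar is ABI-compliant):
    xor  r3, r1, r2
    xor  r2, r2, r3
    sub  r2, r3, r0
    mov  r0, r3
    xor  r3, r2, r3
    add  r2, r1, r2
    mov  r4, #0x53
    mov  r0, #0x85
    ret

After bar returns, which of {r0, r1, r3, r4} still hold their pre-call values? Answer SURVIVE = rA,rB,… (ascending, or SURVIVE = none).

prologue: push r2 -> mem[0xcd]=0xed, sp=0xcd
prologue: push r4 -> mem[0xcc]=0x4e, sp=0xcc
body[0] xor  r3, r1, r2 -> r3=0x6b
body[1] xor  r2, r2, r3 -> r2=0x86
body[2] sub  r2, r3, r0 -> r2=0x44
body[3] mov  r0, r3 -> r0=0x6b
body[4] xor  r3, r2, r3 -> r3=0x2f
body[5] add  r2, r1, r2 -> r2=0xca
body[6] mov  r4, #0x53 -> r4=0x53
body[7] mov  r0, #0x85 -> r0=0x85
epilogue: pop r4=0x4e, sp=0xcd
epilogue: pop r2=0xed, sp=0xce
r0: caller-saved, written=True
r1: callee-saved, written=False
r3: caller-saved, written=True
r4: callee-saved, written=True

SURVIVE = r1,r4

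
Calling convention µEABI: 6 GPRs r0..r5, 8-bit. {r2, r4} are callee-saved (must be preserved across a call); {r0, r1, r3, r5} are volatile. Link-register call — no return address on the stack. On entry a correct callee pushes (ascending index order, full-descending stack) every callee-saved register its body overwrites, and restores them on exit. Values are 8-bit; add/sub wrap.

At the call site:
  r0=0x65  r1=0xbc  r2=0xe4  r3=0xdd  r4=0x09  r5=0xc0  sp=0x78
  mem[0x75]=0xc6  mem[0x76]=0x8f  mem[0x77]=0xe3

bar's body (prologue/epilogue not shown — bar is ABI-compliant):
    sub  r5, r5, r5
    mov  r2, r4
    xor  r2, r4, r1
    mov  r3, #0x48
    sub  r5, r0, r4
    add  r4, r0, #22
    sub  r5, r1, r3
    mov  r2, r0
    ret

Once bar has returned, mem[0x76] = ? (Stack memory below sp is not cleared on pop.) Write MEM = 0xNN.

prologue: push r2 -> mem[0x77]=0xe4, sp=0x77
prologue: push r4 -> mem[0x76]=0x09, sp=0x76
body[0] sub  r5, r5, r5 -> r5=0x00
body[1] mov  r2, r4 -> r2=0x09
body[2] xor  r2, r4, r1 -> r2=0xb5
body[3] mov  r3, #0x48 -> r3=0x48
body[4] sub  r5, r0, r4 -> r5=0x5c
body[5] add  r4, r0, #22 -> r4=0x7b
body[6] sub  r5, r1, r3 -> r5=0x74
body[7] mov  r2, r0 -> r2=0x65
epilogue: pop r4=0x09, sp=0x77
epilogue: pop r2=0xe4, sp=0x78
prologue pushed ['r2', 'r4'] at ['0x77', '0x76']

MEM = 0x09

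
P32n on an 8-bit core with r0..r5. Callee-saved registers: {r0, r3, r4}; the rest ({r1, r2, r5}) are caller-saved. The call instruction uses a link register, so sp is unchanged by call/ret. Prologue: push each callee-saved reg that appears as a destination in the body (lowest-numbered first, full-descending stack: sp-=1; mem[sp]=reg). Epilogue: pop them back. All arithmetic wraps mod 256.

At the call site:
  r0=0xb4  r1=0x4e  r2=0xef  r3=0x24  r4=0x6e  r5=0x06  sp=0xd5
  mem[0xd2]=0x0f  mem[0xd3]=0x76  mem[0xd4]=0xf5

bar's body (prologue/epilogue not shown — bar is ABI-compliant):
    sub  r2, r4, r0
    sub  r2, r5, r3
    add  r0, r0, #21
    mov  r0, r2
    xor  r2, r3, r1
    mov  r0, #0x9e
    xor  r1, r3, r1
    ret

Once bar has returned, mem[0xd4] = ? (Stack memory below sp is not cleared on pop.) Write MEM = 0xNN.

MEM = 0xb4

prologue: push r0 → mem[0xd4]=0xb4, sp=0xd4
body[0] sub  r2, r4, r0 → r2=0xba
body[1] sub  r2, r5, r3 → r2=0xe2
body[2] add  r0, r0, #21 → r0=0xc9
body[3] mov  r0, r2 → r0=0xe2
body[4] xor  r2, r3, r1 → r2=0x6a
body[5] mov  r0, #0x9e → r0=0x9e
body[6] xor  r1, r3, r1 → r1=0x6a
epilogue: pop r0=0xb4, sp=0xd5
prologue pushed ['r0'] at ['0xd4']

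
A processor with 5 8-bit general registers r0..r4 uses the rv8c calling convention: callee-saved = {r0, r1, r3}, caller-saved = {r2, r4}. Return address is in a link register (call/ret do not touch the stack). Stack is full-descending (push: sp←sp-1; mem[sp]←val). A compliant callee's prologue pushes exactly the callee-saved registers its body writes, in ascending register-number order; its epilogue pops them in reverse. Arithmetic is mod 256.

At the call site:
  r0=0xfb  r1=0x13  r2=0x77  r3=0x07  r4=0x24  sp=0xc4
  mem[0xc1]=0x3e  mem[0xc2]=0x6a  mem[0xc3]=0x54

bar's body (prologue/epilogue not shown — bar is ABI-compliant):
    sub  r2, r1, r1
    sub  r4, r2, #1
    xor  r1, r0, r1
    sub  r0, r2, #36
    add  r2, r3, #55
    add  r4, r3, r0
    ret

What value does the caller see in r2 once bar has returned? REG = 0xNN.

prologue: push r0 -> mem[0xc3]=0xfb, sp=0xc3
prologue: push r1 -> mem[0xc2]=0x13, sp=0xc2
body[0] sub  r2, r1, r1 -> r2=0x00
body[1] sub  r4, r2, #1 -> r4=0xff
body[2] xor  r1, r0, r1 -> r1=0xe8
body[3] sub  r0, r2, #36 -> r0=0xdc
body[4] add  r2, r3, #55 -> r2=0x3e
body[5] add  r4, r3, r0 -> r4=0xe3
epilogue: pop r1=0x13, sp=0xc3
epilogue: pop r0=0xfb, sp=0xc4
r2 is caller-saved -> body value

REG = 0x3e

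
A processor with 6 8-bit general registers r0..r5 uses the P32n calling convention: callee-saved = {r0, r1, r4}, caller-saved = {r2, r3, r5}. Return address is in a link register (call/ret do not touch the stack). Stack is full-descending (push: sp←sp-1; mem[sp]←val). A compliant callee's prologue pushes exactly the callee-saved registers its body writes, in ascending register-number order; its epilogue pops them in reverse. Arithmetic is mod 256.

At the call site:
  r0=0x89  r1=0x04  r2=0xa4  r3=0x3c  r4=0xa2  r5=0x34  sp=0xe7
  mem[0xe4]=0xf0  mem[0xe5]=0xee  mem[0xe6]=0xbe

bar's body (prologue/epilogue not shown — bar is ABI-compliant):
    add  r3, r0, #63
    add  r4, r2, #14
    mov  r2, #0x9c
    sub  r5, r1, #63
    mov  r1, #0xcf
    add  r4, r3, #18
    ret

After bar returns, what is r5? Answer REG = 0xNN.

prologue: push r1 → mem[0xe6]=0x04, sp=0xe6
prologue: push r4 → mem[0xe5]=0xa2, sp=0xe5
body[0] add  r3, r0, #63 → r3=0xc8
body[1] add  r4, r2, #14 → r4=0xb2
body[2] mov  r2, #0x9c → r2=0x9c
body[3] sub  r5, r1, #63 → r5=0xc5
body[4] mov  r1, #0xcf → r1=0xcf
body[5] add  r4, r3, #18 → r4=0xda
epilogue: pop r4=0xa2, sp=0xe6
epilogue: pop r1=0x04, sp=0xe7
r5 is caller-saved → body value

REG = 0xc5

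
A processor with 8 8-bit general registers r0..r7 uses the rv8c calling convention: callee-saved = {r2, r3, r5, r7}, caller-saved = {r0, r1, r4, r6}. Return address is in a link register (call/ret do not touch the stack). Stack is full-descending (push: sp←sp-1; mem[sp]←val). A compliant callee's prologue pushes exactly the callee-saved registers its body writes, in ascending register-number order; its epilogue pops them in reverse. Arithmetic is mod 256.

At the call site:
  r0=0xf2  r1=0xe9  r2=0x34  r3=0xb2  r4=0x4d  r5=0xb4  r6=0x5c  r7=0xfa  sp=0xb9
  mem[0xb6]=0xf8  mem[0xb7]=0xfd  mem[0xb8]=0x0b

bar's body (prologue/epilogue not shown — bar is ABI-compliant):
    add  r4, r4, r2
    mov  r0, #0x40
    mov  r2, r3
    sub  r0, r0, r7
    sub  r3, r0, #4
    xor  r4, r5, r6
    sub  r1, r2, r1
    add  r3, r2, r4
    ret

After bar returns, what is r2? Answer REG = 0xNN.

prologue: push r2 -> mem[0xb8]=0x34, sp=0xb8
prologue: push r3 -> mem[0xb7]=0xb2, sp=0xb7
body[0] add  r4, r4, r2 -> r4=0x81
body[1] mov  r0, #0x40 -> r0=0x40
body[2] mov  r2, r3 -> r2=0xb2
body[3] sub  r0, r0, r7 -> r0=0x46
body[4] sub  r3, r0, #4 -> r3=0x42
body[5] xor  r4, r5, r6 -> r4=0xe8
body[6] sub  r1, r2, r1 -> r1=0xc9
body[7] add  r3, r2, r4 -> r3=0x9a
epilogue: pop r3=0xb2, sp=0xb8
epilogue: pop r2=0x34, sp=0xb9
r2 is callee-saved -> restored

REG = 0x34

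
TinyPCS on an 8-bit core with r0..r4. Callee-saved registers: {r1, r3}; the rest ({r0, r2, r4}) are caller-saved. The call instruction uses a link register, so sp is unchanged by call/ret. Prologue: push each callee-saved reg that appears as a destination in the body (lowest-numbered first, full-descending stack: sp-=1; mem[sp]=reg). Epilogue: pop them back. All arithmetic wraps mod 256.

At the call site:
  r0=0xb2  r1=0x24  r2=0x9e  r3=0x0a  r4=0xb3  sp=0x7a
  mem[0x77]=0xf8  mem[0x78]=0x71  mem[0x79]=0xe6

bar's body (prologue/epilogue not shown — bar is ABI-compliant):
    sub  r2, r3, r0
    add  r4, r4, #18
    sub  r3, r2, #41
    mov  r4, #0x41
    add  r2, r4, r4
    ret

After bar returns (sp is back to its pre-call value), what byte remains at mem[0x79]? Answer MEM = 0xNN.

MEM = 0x0a

prologue: push r3 -> mem[0x79]=0x0a, sp=0x79
body[0] sub  r2, r3, r0 -> r2=0x58
body[1] add  r4, r4, #18 -> r4=0xc5
body[2] sub  r3, r2, #41 -> r3=0x2f
body[3] mov  r4, #0x41 -> r4=0x41
body[4] add  r2, r4, r4 -> r2=0x82
epilogue: pop r3=0x0a, sp=0x7a
prologue pushed ['r3'] at ['0x79']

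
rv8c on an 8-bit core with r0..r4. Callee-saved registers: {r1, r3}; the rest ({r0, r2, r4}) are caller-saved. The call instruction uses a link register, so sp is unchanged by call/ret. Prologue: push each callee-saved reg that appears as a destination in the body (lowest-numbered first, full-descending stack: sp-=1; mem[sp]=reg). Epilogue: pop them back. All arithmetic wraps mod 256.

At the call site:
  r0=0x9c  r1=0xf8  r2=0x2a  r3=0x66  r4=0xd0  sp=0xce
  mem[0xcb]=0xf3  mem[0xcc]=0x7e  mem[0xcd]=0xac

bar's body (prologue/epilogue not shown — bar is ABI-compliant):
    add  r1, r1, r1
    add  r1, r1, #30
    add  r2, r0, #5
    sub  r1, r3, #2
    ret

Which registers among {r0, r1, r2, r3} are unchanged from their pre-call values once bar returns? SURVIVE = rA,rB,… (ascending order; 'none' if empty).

prologue: push r1 -> mem[0xcd]=0xf8, sp=0xcd
body[0] add  r1, r1, r1 -> r1=0xf0
body[1] add  r1, r1, #30 -> r1=0x0e
body[2] add  r2, r0, #5 -> r2=0xa1
body[3] sub  r1, r3, #2 -> r1=0x64
epilogue: pop r1=0xf8, sp=0xce
r0: caller-saved, written=False
r1: callee-saved, written=True
r2: caller-saved, written=True
r3: callee-saved, written=False

SURVIVE = r0,r1,r3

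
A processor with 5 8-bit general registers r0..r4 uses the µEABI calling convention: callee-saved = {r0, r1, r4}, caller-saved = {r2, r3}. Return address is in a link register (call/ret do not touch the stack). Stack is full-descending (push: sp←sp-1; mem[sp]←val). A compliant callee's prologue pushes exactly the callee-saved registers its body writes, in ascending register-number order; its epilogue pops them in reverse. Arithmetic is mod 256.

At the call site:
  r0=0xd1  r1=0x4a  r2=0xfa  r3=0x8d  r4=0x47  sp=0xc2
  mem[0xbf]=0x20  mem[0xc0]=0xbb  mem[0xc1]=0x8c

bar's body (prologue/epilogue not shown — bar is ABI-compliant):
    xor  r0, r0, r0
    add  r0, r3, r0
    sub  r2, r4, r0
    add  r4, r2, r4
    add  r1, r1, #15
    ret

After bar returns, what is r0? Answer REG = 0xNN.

prologue: push r0 → mem[0xc1]=0xd1, sp=0xc1
prologue: push r1 → mem[0xc0]=0x4a, sp=0xc0
prologue: push r4 → mem[0xbf]=0x47, sp=0xbf
body[0] xor  r0, r0, r0 → r0=0x00
body[1] add  r0, r3, r0 → r0=0x8d
body[2] sub  r2, r4, r0 → r2=0xba
body[3] add  r4, r2, r4 → r4=0x01
body[4] add  r1, r1, #15 → r1=0x59
epilogue: pop r4=0x47, sp=0xc0
epilogue: pop r1=0x4a, sp=0xc1
epilogue: pop r0=0xd1, sp=0xc2
r0 is callee-saved → restored

REG = 0xd1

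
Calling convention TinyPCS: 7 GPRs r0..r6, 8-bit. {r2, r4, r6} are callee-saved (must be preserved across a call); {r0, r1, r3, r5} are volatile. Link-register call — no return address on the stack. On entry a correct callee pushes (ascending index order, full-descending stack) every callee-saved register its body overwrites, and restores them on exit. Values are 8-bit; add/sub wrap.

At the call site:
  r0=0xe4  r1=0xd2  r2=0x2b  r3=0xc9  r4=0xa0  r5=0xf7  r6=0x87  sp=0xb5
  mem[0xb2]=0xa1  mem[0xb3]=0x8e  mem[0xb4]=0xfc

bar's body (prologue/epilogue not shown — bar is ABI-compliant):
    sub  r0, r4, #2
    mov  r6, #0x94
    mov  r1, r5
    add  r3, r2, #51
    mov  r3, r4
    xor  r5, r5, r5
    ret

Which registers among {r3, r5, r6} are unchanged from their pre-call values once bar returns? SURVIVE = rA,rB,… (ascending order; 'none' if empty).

prologue: push r6 -> mem[0xb4]=0x87, sp=0xb4
body[0] sub  r0, r4, #2 -> r0=0x9e
body[1] mov  r6, #0x94 -> r6=0x94
body[2] mov  r1, r5 -> r1=0xf7
body[3] add  r3, r2, #51 -> r3=0x5e
body[4] mov  r3, r4 -> r3=0xa0
body[5] xor  r5, r5, r5 -> r5=0x00
epilogue: pop r6=0x87, sp=0xb5
r3: caller-saved, written=True
r5: caller-saved, written=True
r6: callee-saved, written=True

SURVIVE = r6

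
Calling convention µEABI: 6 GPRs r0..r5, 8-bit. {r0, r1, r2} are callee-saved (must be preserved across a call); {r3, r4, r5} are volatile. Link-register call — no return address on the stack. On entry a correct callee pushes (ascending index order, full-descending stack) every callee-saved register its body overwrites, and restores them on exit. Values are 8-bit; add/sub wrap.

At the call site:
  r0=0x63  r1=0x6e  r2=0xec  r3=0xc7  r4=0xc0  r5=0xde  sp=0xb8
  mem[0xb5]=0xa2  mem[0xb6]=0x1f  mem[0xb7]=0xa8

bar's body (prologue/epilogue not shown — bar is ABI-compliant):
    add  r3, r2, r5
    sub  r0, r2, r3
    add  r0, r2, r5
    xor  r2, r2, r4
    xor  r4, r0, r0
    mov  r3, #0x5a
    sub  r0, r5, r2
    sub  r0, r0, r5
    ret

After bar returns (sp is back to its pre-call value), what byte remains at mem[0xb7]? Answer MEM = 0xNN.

MEM = 0x63

prologue: push r0 → mem[0xb7]=0x63, sp=0xb7
prologue: push r2 → mem[0xb6]=0xec, sp=0xb6
body[0] add  r3, r2, r5 → r3=0xca
body[1] sub  r0, r2, r3 → r0=0x22
body[2] add  r0, r2, r5 → r0=0xca
body[3] xor  r2, r2, r4 → r2=0x2c
body[4] xor  r4, r0, r0 → r4=0x00
body[5] mov  r3, #0x5a → r3=0x5a
body[6] sub  r0, r5, r2 → r0=0xb2
body[7] sub  r0, r0, r5 → r0=0xd4
epilogue: pop r2=0xec, sp=0xb7
epilogue: pop r0=0x63, sp=0xb8
prologue pushed ['r0', 'r2'] at ['0xb7', '0xb6']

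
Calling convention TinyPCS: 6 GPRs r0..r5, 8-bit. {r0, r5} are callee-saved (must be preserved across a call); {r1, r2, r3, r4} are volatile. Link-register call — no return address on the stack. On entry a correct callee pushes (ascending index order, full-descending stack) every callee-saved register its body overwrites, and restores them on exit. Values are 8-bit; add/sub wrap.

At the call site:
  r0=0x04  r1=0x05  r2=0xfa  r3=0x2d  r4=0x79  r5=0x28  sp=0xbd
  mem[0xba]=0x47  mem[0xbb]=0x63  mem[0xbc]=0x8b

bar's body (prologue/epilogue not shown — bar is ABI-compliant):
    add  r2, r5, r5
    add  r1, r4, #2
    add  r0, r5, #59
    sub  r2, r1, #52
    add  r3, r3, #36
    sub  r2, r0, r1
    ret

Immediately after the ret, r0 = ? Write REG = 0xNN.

REG = 0x04

prologue: push r0 -> mem[0xbc]=0x04, sp=0xbc
body[0] add  r2, r5, r5 -> r2=0x50
body[1] add  r1, r4, #2 -> r1=0x7b
body[2] add  r0, r5, #59 -> r0=0x63
body[3] sub  r2, r1, #52 -> r2=0x47
body[4] add  r3, r3, #36 -> r3=0x51
body[5] sub  r2, r0, r1 -> r2=0xe8
epilogue: pop r0=0x04, sp=0xbd
r0 is callee-saved -> restored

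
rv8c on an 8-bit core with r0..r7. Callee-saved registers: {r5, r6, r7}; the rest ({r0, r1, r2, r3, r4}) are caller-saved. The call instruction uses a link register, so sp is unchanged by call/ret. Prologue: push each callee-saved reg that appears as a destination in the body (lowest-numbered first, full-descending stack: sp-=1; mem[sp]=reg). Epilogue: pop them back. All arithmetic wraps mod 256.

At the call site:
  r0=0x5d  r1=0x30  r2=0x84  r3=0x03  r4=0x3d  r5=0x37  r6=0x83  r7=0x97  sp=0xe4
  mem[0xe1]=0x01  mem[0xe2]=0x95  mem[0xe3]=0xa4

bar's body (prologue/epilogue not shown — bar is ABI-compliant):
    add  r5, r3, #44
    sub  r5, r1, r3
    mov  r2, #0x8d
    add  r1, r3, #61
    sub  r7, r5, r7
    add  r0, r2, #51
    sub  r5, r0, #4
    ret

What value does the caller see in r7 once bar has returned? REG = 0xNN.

REG = 0x97

prologue: push r5 -> mem[0xe3]=0x37, sp=0xe3
prologue: push r7 -> mem[0xe2]=0x97, sp=0xe2
body[0] add  r5, r3, #44 -> r5=0x2f
body[1] sub  r5, r1, r3 -> r5=0x2d
body[2] mov  r2, #0x8d -> r2=0x8d
body[3] add  r1, r3, #61 -> r1=0x40
body[4] sub  r7, r5, r7 -> r7=0x96
body[5] add  r0, r2, #51 -> r0=0xc0
body[6] sub  r5, r0, #4 -> r5=0xbc
epilogue: pop r7=0x97, sp=0xe3
epilogue: pop r5=0x37, sp=0xe4
r7 is callee-saved -> restored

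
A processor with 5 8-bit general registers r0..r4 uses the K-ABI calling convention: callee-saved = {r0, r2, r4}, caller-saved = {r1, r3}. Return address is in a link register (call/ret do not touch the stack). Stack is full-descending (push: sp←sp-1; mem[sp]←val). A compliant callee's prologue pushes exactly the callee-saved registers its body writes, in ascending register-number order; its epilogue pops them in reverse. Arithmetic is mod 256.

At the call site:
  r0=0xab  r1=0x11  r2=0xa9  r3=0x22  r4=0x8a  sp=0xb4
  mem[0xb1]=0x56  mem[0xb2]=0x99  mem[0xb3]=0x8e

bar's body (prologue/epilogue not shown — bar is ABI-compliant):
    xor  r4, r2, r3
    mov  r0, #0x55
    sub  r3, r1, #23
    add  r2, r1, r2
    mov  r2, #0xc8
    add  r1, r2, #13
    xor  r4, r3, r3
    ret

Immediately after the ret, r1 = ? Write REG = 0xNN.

REG = 0xd5

prologue: push r0 → mem[0xb3]=0xab, sp=0xb3
prologue: push r2 → mem[0xb2]=0xa9, sp=0xb2
prologue: push r4 → mem[0xb1]=0x8a, sp=0xb1
body[0] xor  r4, r2, r3 → r4=0x8b
body[1] mov  r0, #0x55 → r0=0x55
body[2] sub  r3, r1, #23 → r3=0xfa
body[3] add  r2, r1, r2 → r2=0xba
body[4] mov  r2, #0xc8 → r2=0xc8
body[5] add  r1, r2, #13 → r1=0xd5
body[6] xor  r4, r3, r3 → r4=0x00
epilogue: pop r4=0x8a, sp=0xb2
epilogue: pop r2=0xa9, sp=0xb3
epilogue: pop r0=0xab, sp=0xb4
r1 is caller-saved → body value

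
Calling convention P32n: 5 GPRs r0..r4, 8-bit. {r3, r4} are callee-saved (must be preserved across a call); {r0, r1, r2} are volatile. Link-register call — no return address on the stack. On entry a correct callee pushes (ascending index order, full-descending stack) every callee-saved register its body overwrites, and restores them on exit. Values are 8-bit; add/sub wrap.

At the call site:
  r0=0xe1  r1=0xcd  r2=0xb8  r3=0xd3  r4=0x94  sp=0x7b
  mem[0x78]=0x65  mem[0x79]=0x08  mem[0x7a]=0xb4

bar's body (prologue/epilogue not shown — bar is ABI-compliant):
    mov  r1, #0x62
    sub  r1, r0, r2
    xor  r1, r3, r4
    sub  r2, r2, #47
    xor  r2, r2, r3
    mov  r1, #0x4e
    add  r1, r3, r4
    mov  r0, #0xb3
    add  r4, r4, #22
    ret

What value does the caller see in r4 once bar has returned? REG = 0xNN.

prologue: push r4 → mem[0x7a]=0x94, sp=0x7a
body[0] mov  r1, #0x62 → r1=0x62
body[1] sub  r1, r0, r2 → r1=0x29
body[2] xor  r1, r3, r4 → r1=0x47
body[3] sub  r2, r2, #47 → r2=0x89
body[4] xor  r2, r2, r3 → r2=0x5a
body[5] mov  r1, #0x4e → r1=0x4e
body[6] add  r1, r3, r4 → r1=0x67
body[7] mov  r0, #0xb3 → r0=0xb3
body[8] add  r4, r4, #22 → r4=0xaa
epilogue: pop r4=0x94, sp=0x7b
r4 is callee-saved → restored

REG = 0x94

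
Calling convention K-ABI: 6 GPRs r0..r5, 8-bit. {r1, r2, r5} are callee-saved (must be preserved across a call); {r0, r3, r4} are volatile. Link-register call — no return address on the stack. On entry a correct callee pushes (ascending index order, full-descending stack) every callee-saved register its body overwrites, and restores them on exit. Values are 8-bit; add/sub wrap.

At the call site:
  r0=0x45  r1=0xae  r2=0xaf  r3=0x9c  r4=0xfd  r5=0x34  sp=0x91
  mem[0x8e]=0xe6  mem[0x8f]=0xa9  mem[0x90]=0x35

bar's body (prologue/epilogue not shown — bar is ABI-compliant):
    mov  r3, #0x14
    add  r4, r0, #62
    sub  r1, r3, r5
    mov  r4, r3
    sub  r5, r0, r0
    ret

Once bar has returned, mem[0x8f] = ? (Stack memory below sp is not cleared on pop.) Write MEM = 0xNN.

prologue: push r1 -> mem[0x90]=0xae, sp=0x90
prologue: push r5 -> mem[0x8f]=0x34, sp=0x8f
body[0] mov  r3, #0x14 -> r3=0x14
body[1] add  r4, r0, #62 -> r4=0x83
body[2] sub  r1, r3, r5 -> r1=0xe0
body[3] mov  r4, r3 -> r4=0x14
body[4] sub  r5, r0, r0 -> r5=0x00
epilogue: pop r5=0x34, sp=0x90
epilogue: pop r1=0xae, sp=0x91
prologue pushed ['r1', 'r5'] at ['0x90', '0x8f']

MEM = 0x34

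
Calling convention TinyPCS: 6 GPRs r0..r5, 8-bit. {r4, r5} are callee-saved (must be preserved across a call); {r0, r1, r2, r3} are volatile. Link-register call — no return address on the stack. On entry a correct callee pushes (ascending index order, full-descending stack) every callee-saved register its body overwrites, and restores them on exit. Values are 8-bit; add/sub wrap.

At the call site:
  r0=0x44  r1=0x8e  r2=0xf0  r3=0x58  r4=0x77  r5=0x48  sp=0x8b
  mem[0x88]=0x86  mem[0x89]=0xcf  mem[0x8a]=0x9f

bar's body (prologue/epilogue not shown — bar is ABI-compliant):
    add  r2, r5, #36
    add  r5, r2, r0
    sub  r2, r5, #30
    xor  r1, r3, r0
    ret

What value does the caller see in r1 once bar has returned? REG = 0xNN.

prologue: push r5 -> mem[0x8a]=0x48, sp=0x8a
body[0] add  r2, r5, #36 -> r2=0x6c
body[1] add  r5, r2, r0 -> r5=0xb0
body[2] sub  r2, r5, #30 -> r2=0x92
body[3] xor  r1, r3, r0 -> r1=0x1c
epilogue: pop r5=0x48, sp=0x8b
r1 is caller-saved -> body value

REG = 0x1c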